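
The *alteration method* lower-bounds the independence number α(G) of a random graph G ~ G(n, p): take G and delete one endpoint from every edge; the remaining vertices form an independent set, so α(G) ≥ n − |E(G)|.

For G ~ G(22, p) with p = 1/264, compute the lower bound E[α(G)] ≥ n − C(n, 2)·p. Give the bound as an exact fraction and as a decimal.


E[|E(G)|] = C(22, 2)·p = 231 · (1/264) = 7/8.
E[α(G)] ≥ n − E[|E(G)|] = 22 − 7/8 = 169/8.
Numerically: ≈ 21.1250.
(This is only a lower bound; the true E[α(G)] may be larger.)

E[α(G)] ≥ 169/8 ≈ 21.1250.


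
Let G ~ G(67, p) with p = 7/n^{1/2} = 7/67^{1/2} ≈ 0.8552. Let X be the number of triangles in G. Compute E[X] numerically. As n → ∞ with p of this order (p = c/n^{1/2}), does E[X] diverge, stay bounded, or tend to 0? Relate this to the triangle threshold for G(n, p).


Number of potential triangles: C(67, 3) = 47905.
Each occurs with probability p³ ≈ (0.8552)³ ≈ 6.254346e-01.
By linearity: E[X] = C(67, 3)·p³ ≈ 47905 · 6.254346e-01 ≈ 29961.4454.
Since α = 1/2 < 1, p = c/n^{1/2} ≫ 1/n is above the triangle threshold p ~ 1/n. Asymptotically E[X] ~ (c³/6)·n^{3(1−α)} = (7³/6)·n^{1.5} → ∞; triangles are abundant w.h.p.

E[X] ≈ 29961.4454; in regime p = Θ(1/n^{1/2}) E[X] diverges (above the triangle threshold p ~ 1/n).


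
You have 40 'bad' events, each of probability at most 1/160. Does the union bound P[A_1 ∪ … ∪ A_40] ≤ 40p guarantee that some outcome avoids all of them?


Union bound: P[∪_{i=1}^{40} A_i] ≤ Σ_i P[A_i] ≤ 40·p = 40·(1/160) = 1/4.
Numerically: 1/4 ≈ 0.250.
Is 1/4 < 1? YES.
Since P[∪ A_i] ≤ 1/4 < 1, the complement has P[∩ A_i^c] ≥ 1 − 1/4 = 3/4 > 0, so some outcome avoids every A_i.

40·p = 1/4 ≈ 0.250; existence CERTIFIED by the union bound.


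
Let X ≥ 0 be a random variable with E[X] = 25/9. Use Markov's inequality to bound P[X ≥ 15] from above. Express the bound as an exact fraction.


μ = E[X] = 25/9, a = 15.
Markov: P[X ≥ 15] ≤ μ/a = (25/9)/15 = 5/27.
Numerically: ≈ 0.185185.
(Since a = 15 > μ = 2.777778, the bound 5/27 is < 1 and informative.)

P[X ≥ 15] ≤ 5/27 ≈ 0.185185.


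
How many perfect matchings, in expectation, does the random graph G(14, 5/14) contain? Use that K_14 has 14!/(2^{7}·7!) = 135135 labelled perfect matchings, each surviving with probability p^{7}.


K_14 has 14!/(2^{7}·7!) = 135135 labelled perfect matchings.
For each such perfect matching H, let X_H = 1 if all 7 edges of H are present in G. Then P[X_H = 1] = p^{7} = (5/14)^{7} = 78125/105413504.
By linearity of expectation: E[X] = Σ_H E[X_H] = 135135 · p^{7} = 135135 · 78125/105413504 = 1508203125/15059072.
Numerically: E[X] ≈ 100.152.

E[X] = 135135 · (5/14)^{7} = 1508203125/15059072 ≈ 100.152.


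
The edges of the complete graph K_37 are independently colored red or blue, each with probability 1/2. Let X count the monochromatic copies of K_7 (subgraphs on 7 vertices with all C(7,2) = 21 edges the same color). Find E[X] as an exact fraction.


Let X = Σ_S X_S over the C(37, 7) = 10295472 subsets S of size 7, where X_S = 1 if the K_7 on S is monochromatic.
For a fixed S, the K_7 on S has C(7, 2) = 21 edges. P[all 21 edges red] = (1/2)^21, and likewise for blue, so P[monochromatic] = 2·(1/2)^21 = 2^{1 − 21} = 1/1048576.
By linearity of expectation: E[X] = C(37, 7) · 2^{1 − 21} = 10295472 · 1/1048576 = 643467/65536.
Numerically: E[X] ≈ 9.819.

E[X] = C(37,7)·2^(1−C(7,2)) = 643467/65536 ≈ 9.819.


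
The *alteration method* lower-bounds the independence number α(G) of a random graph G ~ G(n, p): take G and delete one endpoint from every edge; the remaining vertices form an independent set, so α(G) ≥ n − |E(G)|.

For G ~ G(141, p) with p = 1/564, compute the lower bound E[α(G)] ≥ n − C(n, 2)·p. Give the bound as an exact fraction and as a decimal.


E[|E(G)|] = C(141, 2)·p = 9870 · (1/564) = 35/2.
E[α(G)] ≥ n − E[|E(G)|] = 141 − 35/2 = 247/2.
Numerically: ≈ 123.5000.
(This is only a lower bound; the true E[α(G)] may be larger.)

E[α(G)] ≥ 247/2 ≈ 123.5000.


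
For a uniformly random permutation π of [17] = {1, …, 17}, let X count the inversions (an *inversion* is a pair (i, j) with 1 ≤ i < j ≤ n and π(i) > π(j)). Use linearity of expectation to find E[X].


Write X = Σ X_I over the C(17, 2) = 136 pairs i < j, with X_I the indicator of one inversion.
There are 136 indicators.
For each fixed pair i < j, the values π(i) and π(j) are two distinct elements of {1, …, 17} in uniformly random order; by symmetry P[π(i) > π(j)] = 1/2.
By linearity: E[X] = 136 · (1/2) = C(17, 2) · (1/2) = 136/2 = 68 ≈ 68.00000.

E[X] = 68 = 68.00000.


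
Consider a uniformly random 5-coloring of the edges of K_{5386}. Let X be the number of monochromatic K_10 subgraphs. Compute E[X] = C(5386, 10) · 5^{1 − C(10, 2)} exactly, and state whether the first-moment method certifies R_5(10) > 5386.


E[X] = C(5386, 10) · 5^{1 − 45} = 5613966214234562222231428510561 · 5^{−44} = 5613966214234562222231428510561/5684341886080801486968994140625.
As a reduced fraction: E[X] = 5613966214234562222231428510561/5684341886080801486968994140625 ≈ 0.9876194.
Is E[X] < 1? YES.
Since E[X] < 1, there exists a 5-coloring of K_{5386} with no monochromatic K_10; hence R_5(10) > 5386.

E[X] = 5613966214234562222231428510561/5684341886080801486968994140625 ≈ 0.9876194; E[X] < 1, so R_5(10) > 5386.


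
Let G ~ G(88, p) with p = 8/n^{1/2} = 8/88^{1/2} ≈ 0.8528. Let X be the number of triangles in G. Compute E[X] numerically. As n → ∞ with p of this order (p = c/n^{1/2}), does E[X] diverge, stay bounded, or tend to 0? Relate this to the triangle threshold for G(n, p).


Number of potential triangles: C(88, 3) = 109736.
Each occurs with probability p³ ≈ (0.8528)³ ≈ 6.2022027e-01.
By linearity: E[X] = C(88, 3)·p³ ≈ 109736 · 6.2022027e-01 ≈ 68060.49108.
Since α = 1/2 < 1, p = c/n^{1/2} ≫ 1/n is above the triangle threshold p ~ 1/n. Asymptotically E[X] ~ (c³/6)·n^{3(1−α)} = (8³/6)·n^{1.5} → ∞; triangles are abundant w.h.p.

E[X] ≈ 68060.49108; in regime p = Θ(1/n^{1/2}) E[X] diverges (above the triangle threshold p ~ 1/n).


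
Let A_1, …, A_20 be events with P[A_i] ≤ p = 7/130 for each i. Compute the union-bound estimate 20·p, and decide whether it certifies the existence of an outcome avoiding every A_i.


Union bound: P[∪_{i=1}^{20} A_i] ≤ Σ_i P[A_i] ≤ 20·p = 20·(7/130) = 14/13.
Numerically: 14/13 ≈ 1.076923.
Is 14/13 < 1? NO.
Since the bound 14/13 is ≥ 1, the union bound is uninformative here; it does NOT by itself certify existence.

20·p = 14/13 ≈ 1.076923; existence NOT certified by the union bound.


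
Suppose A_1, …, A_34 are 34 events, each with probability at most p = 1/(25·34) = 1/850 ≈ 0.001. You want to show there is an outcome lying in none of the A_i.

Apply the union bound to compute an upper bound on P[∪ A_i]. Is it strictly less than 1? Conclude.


Union bound: P[∪_{i=1}^{34} A_i] ≤ Σ_i P[A_i] ≤ 34·p = 34·(1/850) = 1/25.
Numerically: 1/25 ≈ 0.040.
Is 1/25 < 1? YES.
Since P[∪ A_i] ≤ 1/25 < 1, the complement has P[∩ A_i^c] ≥ 1 − 1/25 = 24/25 > 0, so some outcome avoids every A_i.

34·p = 1/25 ≈ 0.040; existence CERTIFIED by the union bound.


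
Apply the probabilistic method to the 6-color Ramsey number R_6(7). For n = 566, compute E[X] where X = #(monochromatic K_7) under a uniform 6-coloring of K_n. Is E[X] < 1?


E[X] = C(566, 7) · 6^{1 − 21} = 3557206237959440 · 6^{−20} = 3557206237959440/3656158440062976.
As a reduced fraction: E[X] = 222325389872465/228509902503936 ≈ 0.9729355.
Is E[X] < 1? YES.
Since E[X] < 1, there exists a 6-coloring of K_{566} with no monochromatic K_7; hence R_6(7) > 566.

E[X] = 222325389872465/228509902503936 ≈ 0.9729355; E[X] < 1, so R_6(7) > 566.


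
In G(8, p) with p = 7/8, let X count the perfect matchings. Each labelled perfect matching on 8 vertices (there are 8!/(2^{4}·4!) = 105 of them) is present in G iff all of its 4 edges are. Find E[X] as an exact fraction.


K_8 has 8!/(2^{4}·4!) = 105 labelled perfect matchings.
For each such perfect matching H, let X_H = 1 if all 4 edges of H are present in G. Then P[X_H = 1] = p^{4} = (7/8)^{4} = 2401/4096.
By linearity of expectation: E[X] = Σ_H E[X_H] = 105 · p^{4} = 105 · 2401/4096 = 252105/4096.
Numerically: E[X] ≈ 61.55.

E[X] = 105 · (7/8)^{4} = 252105/4096 ≈ 61.55.


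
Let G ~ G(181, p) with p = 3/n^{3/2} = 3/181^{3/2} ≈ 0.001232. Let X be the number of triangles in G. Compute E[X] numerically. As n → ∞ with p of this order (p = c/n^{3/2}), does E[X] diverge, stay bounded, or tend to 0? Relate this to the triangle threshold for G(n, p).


Number of potential triangles: C(181, 3) = 971970.
Each occurs with probability p³ ≈ (0.001232)³ ≈ 1.869865e-09.
By linearity: E[X] = C(181, 3)·p³ ≈ 971970 · 1.869865e-09 ≈ 0.0018.
Since α = 3/2 > 1, p = c/n^{3/2} = o(1/n) is below the triangle threshold p ~ 1/n. Asymptotically E[X] ~ (c³/6)·n^{3(1−α)} = (3³/6)·n^{-1.5} → 0, so by Markov's inequality G has no triangles w.h.p.

E[X] ≈ 0.0018; in regime p = Θ(1/n^{3/2}) E[X] tends to 0 (below the triangle threshold p ~ 1/n).


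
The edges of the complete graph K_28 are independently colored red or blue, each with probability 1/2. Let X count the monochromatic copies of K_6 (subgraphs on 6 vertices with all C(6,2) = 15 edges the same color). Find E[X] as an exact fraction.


Let X = Σ_S X_S over the C(28, 6) = 376740 subsets S of size 6, where X_S = 1 if the K_6 on S is monochromatic.
For a fixed S, the K_6 on S has C(6, 2) = 15 edges. P[all 15 edges red] = (1/2)^15, and likewise for blue, so P[monochromatic] = 2·(1/2)^15 = 2^{1 − 15} = 1/16384.
By linearity: E[X] = C(28, 6) · 2^{1 − 15} = 376740 · 1/16384 = 94185/4096.
Numerically: E[X] ≈ 22.9944.

E[X] = C(28,6)·2^(1−C(6,2)) = 94185/4096 ≈ 22.9944.


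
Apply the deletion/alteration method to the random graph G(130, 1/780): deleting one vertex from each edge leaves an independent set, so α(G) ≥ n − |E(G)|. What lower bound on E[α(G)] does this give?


E[|E(G)|] = C(130, 2)·p = 8385 · (1/780) = 43/4.
E[α(G)] ≥ n − E[|E(G)|] = 130 − 43/4 = 477/4.
Numerically: ≈ 119.250.
(This is only a lower bound; the true E[α(G)] may be larger.)

E[α(G)] ≥ 477/4 ≈ 119.250.


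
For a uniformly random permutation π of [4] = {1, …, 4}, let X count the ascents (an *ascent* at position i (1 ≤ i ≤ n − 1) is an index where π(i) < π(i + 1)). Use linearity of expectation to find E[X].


Write X = Σ X_I over i = 1, …, 3, with X_I the indicator of one ascent.
There are 3 indicators.
For each fixed i, the pair (π(i), π(i+1)) is a uniformly random ordered pair of distinct values from {1, …, 4}; by symmetry P[π(i) < π(i+1)] = 1/2.
By linearity: E[X] = 3 · (1/2) = (4 − 1) · (1/2) = 3/2 ≈ 1.500.

E[X] = 3/2 = 1.500.


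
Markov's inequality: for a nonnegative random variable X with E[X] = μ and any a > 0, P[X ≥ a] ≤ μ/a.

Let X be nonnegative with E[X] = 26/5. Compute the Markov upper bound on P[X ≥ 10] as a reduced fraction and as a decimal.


μ = E[X] = 26/5, a = 10.
Markov: P[X ≥ 10] ≤ μ/a = (26/5)/10 = 13/25.
Numerically: ≈ 0.520.
(Since a = 10 > μ = 5.200, the bound 13/25 is < 1 and informative.)

P[X ≥ 10] ≤ 13/25 ≈ 0.520.


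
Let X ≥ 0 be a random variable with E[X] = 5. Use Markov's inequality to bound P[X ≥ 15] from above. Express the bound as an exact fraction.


μ = E[X] = 5, a = 15.
Markov: P[X ≥ 15] ≤ μ/a = (5)/15 = 1/3.
Numerically: ≈ 0.333333.
(Since a = 15 > μ = 5.000000, the bound 1/3 is < 1 and informative.)

P[X ≥ 15] ≤ 1/3 ≈ 0.333333.


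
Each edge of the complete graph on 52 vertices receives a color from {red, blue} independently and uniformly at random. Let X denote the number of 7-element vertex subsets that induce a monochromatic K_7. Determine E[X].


Let X = Σ_S X_S over the C(52, 7) = 133784560 subsets S of size 7, where X_S = 1 if the K_7 on S is monochromatic.
For a fixed S, the K_7 on S has C(7, 2) = 21 edges. P[all 21 edges red] = (1/2)^21, and likewise for blue, so P[monochromatic] = 2·(1/2)^21 = 2^{1 − 21} = 1/1048576.
Summing: E[X] = C(52, 7) · 2^{1 − 21} = 133784560 · 1/1048576 = 8361535/65536.
Numerically: E[X] ≈ 127.587.

E[X] = C(52,7)·2^(1−C(7,2)) = 8361535/65536 ≈ 127.587.


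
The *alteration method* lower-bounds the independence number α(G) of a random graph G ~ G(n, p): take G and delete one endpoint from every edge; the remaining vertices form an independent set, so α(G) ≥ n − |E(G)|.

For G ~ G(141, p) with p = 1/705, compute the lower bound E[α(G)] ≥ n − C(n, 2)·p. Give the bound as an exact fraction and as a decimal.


E[|E(G)|] = C(141, 2)·p = 9870 · (1/705) = 14.
E[α(G)] ≥ n − E[|E(G)|] = 141 − 14 = 127.
Numerically: ≈ 127.000000.
(This is only a lower bound; the true E[α(G)] may be larger.)

E[α(G)] ≥ 127 ≈ 127.000000.


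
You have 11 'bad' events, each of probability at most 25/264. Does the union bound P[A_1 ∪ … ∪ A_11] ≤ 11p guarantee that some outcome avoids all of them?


Union bound: P[∪_{i=1}^{11} A_i] ≤ Σ_i P[A_i] ≤ 11·p = 11·(25/264) = 25/24.
Numerically: 25/24 ≈ 1.041667.
Is 25/24 < 1? NO.
Since the bound 25/24 is ≥ 1, the union bound is uninformative here; it does NOT by itself certify existence.

11·p = 25/24 ≈ 1.041667; existence NOT certified by the union bound.


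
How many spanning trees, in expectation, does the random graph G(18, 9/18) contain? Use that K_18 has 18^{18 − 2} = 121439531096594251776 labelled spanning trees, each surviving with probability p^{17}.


K_18 has 18^{18 − 2} = 121439531096594251776 labelled spanning trees.
For each such spanning tree H, let X_H = 1 if all 17 edges of H are present in G. Then P[X_H = 1] = p^{17} = (1/2)^{17} = 1/131072.
By linearity: E[X] = Σ_H E[X_H] = 121439531096594251776 · p^{17} = 121439531096594251776 · 1/131072 = 1853020188851841/2.
Numerically: E[X] ≈ 9.265e+14.

E[X] = 121439531096594251776 · (1/2)^{17} = 1853020188851841/2 ≈ 9.265e+14.


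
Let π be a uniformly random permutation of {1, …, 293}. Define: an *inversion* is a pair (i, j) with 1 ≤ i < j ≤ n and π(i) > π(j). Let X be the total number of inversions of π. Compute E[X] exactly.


Write X = Σ X_I over the C(293, 2) = 42778 pairs i < j, with X_I the indicator of one inversion.
There are 42778 indicators.
For each fixed pair i < j, the values π(i) and π(j) are two distinct elements of {1, …, 293} in uniformly random order; by symmetry P[π(i) > π(j)] = 1/2.
By linearity: E[X] = 42778 · (1/2) = C(293, 2) · (1/2) = 42778/2 = 21389 ≈ 21389.000.

E[X] = 21389 = 21389.000.


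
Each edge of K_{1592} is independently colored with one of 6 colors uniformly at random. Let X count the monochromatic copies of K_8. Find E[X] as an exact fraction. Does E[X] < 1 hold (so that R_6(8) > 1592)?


E[X] = C(1592, 8) · 6^{1 − 28} = 1005480414540892933435 · 6^{−27} = 1005480414540892933435/1023490369077469249536.
As a reduced fraction: E[X] = 1005480414540892933435/1023490369077469249536 ≈ 0.9824034.
Is E[X] < 1? YES.
Since E[X] < 1, there exists a 6-coloring of K_{1592} with no monochromatic K_8; hence R_6(8) > 1592.

E[X] = 1005480414540892933435/1023490369077469249536 ≈ 0.9824034; E[X] < 1, so R_6(8) > 1592.


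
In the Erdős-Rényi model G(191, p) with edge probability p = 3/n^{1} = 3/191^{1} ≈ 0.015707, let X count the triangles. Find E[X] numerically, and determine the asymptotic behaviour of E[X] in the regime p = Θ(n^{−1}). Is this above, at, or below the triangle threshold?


Number of potential triangles: C(191, 3) = 1143135.
Each occurs with probability p³ ≈ (0.015707)³ ≈ 3.8749282e-06.
By linearity: E[X] = C(191, 3)·p³ ≈ 1143135 · 3.8749282e-06 ≈ 4.42957.
Here α = 1, so p = 3/n is exactly at the triangle threshold p ~ 1/n. Asymptotically E[X] → c³/6 = 3³/6 = 9/2 ≈ 4.50000, a bounded constant. In this regime the triangle count is asymptotically Poisson(c³/6).

E[X] ≈ 4.42957; in regime p = Θ(1/n^{1}) E[X] stays bounded (at the triangle threshold p ~ 1/n).


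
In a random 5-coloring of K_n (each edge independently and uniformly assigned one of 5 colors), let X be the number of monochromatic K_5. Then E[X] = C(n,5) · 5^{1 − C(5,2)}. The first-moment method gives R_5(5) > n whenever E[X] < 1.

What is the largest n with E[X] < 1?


We need C(n, 5) · 5^{1 − 10} < 1, i.e. C(n, 5) < 5^{10 − 1} = 1953125.
Check values of n near the boundary:
  n = 45: C(45, 5) = 1221759; 1221759 < 1953125? YES
  n = 46: C(46, 5) = 1370754; 1370754 < 1953125? YES
  n = 47: C(47, 5) = 1533939; 1533939 < 1953125? YES
  n = 48: C(48, 5) = 1712304; 1712304 < 1953125? YES
  n = 49: C(49, 5) = 1906884; 1906884 < 1953125? YES
  n = 50: C(50, 5) = 2118760; 2118760 < 1953125? NO
  n = 51: C(51, 5) = 2349060; 2349060 < 1953125? NO
The largest n with C(n, 5) < 1953125 is n = 49 (where E[X] = 1906884/1953125 ≈ 0.976). Hence R_5(5) > 49, i.e. R_5(5) ≥ 50.

Largest n = 49; hence R_5(5) > 49.


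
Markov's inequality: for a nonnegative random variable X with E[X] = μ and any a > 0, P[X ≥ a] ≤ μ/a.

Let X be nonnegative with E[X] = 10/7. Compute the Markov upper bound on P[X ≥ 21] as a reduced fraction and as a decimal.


μ = E[X] = 10/7, a = 21.
Markov: P[X ≥ 21] ≤ μ/a = (10/7)/21 = 10/147.
Numerically: ≈ 0.0680.
(Since a = 21 > μ = 1.4286, the bound 10/147 is < 1 and informative.)

P[X ≥ 21] ≤ 10/147 ≈ 0.0680.


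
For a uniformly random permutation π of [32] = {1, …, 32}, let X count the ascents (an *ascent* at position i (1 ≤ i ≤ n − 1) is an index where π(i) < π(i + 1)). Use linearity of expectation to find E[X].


Write X = Σ X_I over i = 1, …, 31, with X_I the indicator of one ascent.
There are 31 indicators.
For each fixed i, the pair (π(i), π(i+1)) is a uniformly random ordered pair of distinct values from {1, …, 32}; by symmetry P[π(i) < π(i+1)] = 1/2.
By linearity: E[X] = 31 · (1/2) = (32 − 1) · (1/2) = 31/2 ≈ 15.5000.

E[X] = 31/2 = 15.5000.


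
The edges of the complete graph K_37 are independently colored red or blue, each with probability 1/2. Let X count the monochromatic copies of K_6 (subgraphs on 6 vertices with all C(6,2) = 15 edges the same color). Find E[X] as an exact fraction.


Let X = Σ_S X_S over the C(37, 6) = 2324784 subsets S of size 6, where X_S = 1 if the K_6 on S is monochromatic.
For a fixed S, the K_6 on S has C(6, 2) = 15 edges. P[all 15 edges red] = (1/2)^15, and likewise for blue, so P[monochromatic] = 2·(1/2)^15 = 2^{1 − 15} = 1/16384.
Summing: E[X] = C(37, 6) · 2^{1 − 15} = 2324784 · 1/16384 = 145299/1024.
Numerically: E[X] ≈ 141.89355.

E[X] = C(37,6)·2^(1−C(6,2)) = 145299/1024 ≈ 141.89355.


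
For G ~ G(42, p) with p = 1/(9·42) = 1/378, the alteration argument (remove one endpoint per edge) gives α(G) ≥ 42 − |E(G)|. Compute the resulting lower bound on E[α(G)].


E[|E(G)|] = C(42, 2)·p = 861 · (1/378) = 41/18.
E[α(G)] ≥ n − E[|E(G)|] = 42 − 41/18 = 715/18.
Numerically: ≈ 39.7222.
(This is only a lower bound; the true E[α(G)] may be larger.)

E[α(G)] ≥ 715/18 ≈ 39.7222.


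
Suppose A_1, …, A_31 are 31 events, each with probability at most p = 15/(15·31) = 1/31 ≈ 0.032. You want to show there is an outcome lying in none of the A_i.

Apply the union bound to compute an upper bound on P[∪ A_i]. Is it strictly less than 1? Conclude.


Union bound: P[∪_{i=1}^{31} A_i] ≤ Σ_i P[A_i] ≤ 31·p = 31·(1/31) = 1.
Numerically: 1 ≈ 1.000.
Is 1 < 1? NO.
Since the bound 1 is ≥ 1, the union bound is uninformative here; it does NOT by itself certify existence.

31·p = 1 ≈ 1.000; existence NOT certified by the union bound.


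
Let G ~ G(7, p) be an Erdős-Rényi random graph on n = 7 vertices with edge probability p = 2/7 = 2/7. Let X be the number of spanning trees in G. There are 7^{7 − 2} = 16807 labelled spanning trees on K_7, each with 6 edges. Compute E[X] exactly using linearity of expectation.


K_7 has 7^{7 − 2} = 16807 labelled spanning trees.
For each such spanning tree H, let X_H = 1 if all 6 edges of H are present in G. Then P[X_H = 1] = p^{6} = (2/7)^{6} = 64/117649.
By linearity of expectation: E[X] = Σ_H E[X_H] = 16807 · p^{6} = 16807 · 64/117649 = 64/7.
Numerically: E[X] ≈ 9.1429.

E[X] = 16807 · (2/7)^{6} = 64/7 ≈ 9.1429.


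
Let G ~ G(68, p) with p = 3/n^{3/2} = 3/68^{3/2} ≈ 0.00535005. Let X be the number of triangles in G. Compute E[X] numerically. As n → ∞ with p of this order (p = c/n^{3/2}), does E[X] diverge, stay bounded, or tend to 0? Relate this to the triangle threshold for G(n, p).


Number of potential triangles: C(68, 3) = 50116.
Each occurs with probability p³ ≈ (0.00535005)³ ≈ 1.53134716e-07.
By linearity: E[X] = C(68, 3)·p³ ≈ 50116 · 1.53134716e-07 ≈ 0.007674.
Since α = 3/2 > 1, p = c/n^{3/2} = o(1/n) is below the triangle threshold p ~ 1/n. Asymptotically E[X] ~ (c³/6)·n^{3(1−α)} = (3³/6)·n^{-1.5} → 0, so by Markov's inequality G has no triangles w.h.p.

E[X] ≈ 0.007674; in regime p = Θ(1/n^{3/2}) E[X] tends to 0 (below the triangle threshold p ~ 1/n).


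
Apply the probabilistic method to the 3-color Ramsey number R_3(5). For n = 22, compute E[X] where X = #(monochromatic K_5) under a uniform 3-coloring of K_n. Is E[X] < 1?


E[X] = C(22, 5) · 3^{1 − 10} = 26334 · 3^{−9} = 26334/19683.
As a reduced fraction: E[X] = 2926/2187 ≈ 1.33791.
Is E[X] < 1? NO.
Since E[X] ≥ 1, the first-moment bound is inconclusive at n = 22; it does NOT by itself certify R_3(5) > 22.

E[X] = 2926/2187 ≈ 1.33791; E[X] ≥ 1; first-moment method inconclusive here.


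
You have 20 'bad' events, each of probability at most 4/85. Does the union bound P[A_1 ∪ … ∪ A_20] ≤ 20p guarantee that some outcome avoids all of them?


Union bound: P[∪_{i=1}^{20} A_i] ≤ Σ_i P[A_i] ≤ 20·p = 20·(4/85) = 16/17.
Numerically: 16/17 ≈ 0.9412.
Is 16/17 < 1? YES.
Since P[∪ A_i] ≤ 16/17 < 1, the complement has P[∩ A_i^c] ≥ 1 − 16/17 = 1/17 > 0, so some outcome avoids every A_i.

20·p = 16/17 ≈ 0.9412; existence CERTIFIED by the union bound.


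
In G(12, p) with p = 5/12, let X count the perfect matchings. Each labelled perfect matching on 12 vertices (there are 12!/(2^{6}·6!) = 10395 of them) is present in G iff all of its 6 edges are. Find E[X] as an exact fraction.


K_12 has 12!/(2^{6}·6!) = 10395 labelled perfect matchings.
For each such perfect matching H, let X_H = 1 if all 6 edges of H are present in G. Then P[X_H = 1] = p^{6} = (5/12)^{6} = 15625/2985984.
By linearity of expectation: E[X] = Σ_H E[X_H] = 10395 · p^{6} = 10395 · 15625/2985984 = 6015625/110592.
Numerically: E[X] ≈ 54.39.

E[X] = 10395 · (5/12)^{6} = 6015625/110592 ≈ 54.39.


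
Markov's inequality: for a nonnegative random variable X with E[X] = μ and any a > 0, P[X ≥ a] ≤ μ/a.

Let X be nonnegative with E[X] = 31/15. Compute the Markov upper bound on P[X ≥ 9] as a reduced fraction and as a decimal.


μ = E[X] = 31/15, a = 9.
Markov: P[X ≥ 9] ≤ μ/a = (31/15)/9 = 31/135.
Numerically: ≈ 0.229630.
(Since a = 9 > μ = 2.066667, the bound 31/135 is < 1 and informative.)

P[X ≥ 9] ≤ 31/135 ≈ 0.229630.


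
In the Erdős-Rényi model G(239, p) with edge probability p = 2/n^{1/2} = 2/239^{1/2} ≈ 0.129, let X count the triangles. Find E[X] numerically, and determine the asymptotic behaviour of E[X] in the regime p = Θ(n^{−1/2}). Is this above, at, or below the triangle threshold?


Number of potential triangles: C(239, 3) = 2246839.
Each occurs with probability p³ ≈ (0.129)³ ≈ 2.16518e-03.
By linearity: E[X] = C(239, 3)·p³ ≈ 2246839 · 2.16518e-03 ≈ 4864.801.
Since α = 1/2 < 1, p = c/n^{1/2} ≫ 1/n is above the triangle threshold p ~ 1/n. Asymptotically E[X] ~ (c³/6)·n^{3(1−α)} = (2³/6)·n^{1.5} → ∞; triangles are abundant w.h.p.

E[X] ≈ 4864.801; in regime p = Θ(1/n^{1/2}) E[X] diverges (above the triangle threshold p ~ 1/n).


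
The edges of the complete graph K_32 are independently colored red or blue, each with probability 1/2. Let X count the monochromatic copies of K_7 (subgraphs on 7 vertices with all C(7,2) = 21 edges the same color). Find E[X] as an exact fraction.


Let X = Σ_S X_S over the C(32, 7) = 3365856 subsets S of size 7, where X_S = 1 if the K_7 on S is monochromatic.
For a fixed S, the K_7 on S has C(7, 2) = 21 edges. P[all 21 edges red] = (1/2)^21, and likewise for blue, so P[monochromatic] = 2·(1/2)^21 = 2^{1 − 21} = 1/1048576.
Summing: E[X] = C(32, 7) · 2^{1 − 21} = 3365856 · 1/1048576 = 105183/32768.
Numerically: E[X] ≈ 3.2099.

E[X] = C(32,7)·2^(1−C(7,2)) = 105183/32768 ≈ 3.2099.


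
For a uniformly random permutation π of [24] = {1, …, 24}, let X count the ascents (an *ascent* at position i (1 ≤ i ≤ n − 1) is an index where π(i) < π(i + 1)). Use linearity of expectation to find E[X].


Write X = Σ X_I over i = 1, …, 23, with X_I the indicator of one ascent.
There are 23 indicators.
For each fixed i, the pair (π(i), π(i+1)) is a uniformly random ordered pair of distinct values from {1, …, 24}; by symmetry P[π(i) < π(i+1)] = 1/2.
By linearity: E[X] = 23 · (1/2) = (24 − 1) · (1/2) = 23/2 ≈ 11.500000.

E[X] = 23/2 = 11.500000.


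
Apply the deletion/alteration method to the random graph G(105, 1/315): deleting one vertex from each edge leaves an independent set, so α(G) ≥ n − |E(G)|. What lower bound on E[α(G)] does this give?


E[|E(G)|] = C(105, 2)·p = 5460 · (1/315) = 52/3.
E[α(G)] ≥ n − E[|E(G)|] = 105 − 52/3 = 263/3.
Numerically: ≈ 87.667.
(This is only a lower bound; the true E[α(G)] may be larger.)

E[α(G)] ≥ 263/3 ≈ 87.667.


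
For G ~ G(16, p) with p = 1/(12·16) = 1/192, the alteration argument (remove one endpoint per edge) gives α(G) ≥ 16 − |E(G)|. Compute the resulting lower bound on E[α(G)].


E[|E(G)|] = C(16, 2)·p = 120 · (1/192) = 5/8.
E[α(G)] ≥ n − E[|E(G)|] = 16 − 5/8 = 123/8.
Numerically: ≈ 15.37500.
(This is only a lower bound; the true E[α(G)] may be larger.)

E[α(G)] ≥ 123/8 ≈ 15.37500.


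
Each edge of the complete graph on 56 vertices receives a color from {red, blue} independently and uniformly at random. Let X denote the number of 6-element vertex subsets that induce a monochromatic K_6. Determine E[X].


Let X = Σ_S X_S over the C(56, 6) = 32468436 subsets S of size 6, where X_S = 1 if the K_6 on S is monochromatic.
For a fixed S, the K_6 on S has C(6, 2) = 15 edges. P[all 15 edges red] = (1/2)^15, and likewise for blue, so P[monochromatic] = 2·(1/2)^15 = 2^{1 − 15} = 1/16384.
Summing: E[X] = C(56, 6) · 2^{1 − 15} = 32468436 · 1/16384 = 8117109/4096.
Numerically: E[X] ≈ 1981.716064.

E[X] = C(56,6)·2^(1−C(6,2)) = 8117109/4096 ≈ 1981.716064.


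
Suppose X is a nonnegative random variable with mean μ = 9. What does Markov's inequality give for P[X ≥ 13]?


μ = E[X] = 9, a = 13.
Markov: P[X ≥ 13] ≤ μ/a = (9)/13 = 9/13.
Numerically: ≈ 0.6923.
(Since a = 13 > μ = 9.0000, the bound 9/13 is < 1 and informative.)

P[X ≥ 13] ≤ 9/13 ≈ 0.6923.


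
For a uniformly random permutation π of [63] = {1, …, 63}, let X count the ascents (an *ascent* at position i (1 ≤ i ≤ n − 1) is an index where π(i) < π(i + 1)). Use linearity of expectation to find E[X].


Write X = Σ X_I over i = 1, …, 62, with X_I the indicator of one ascent.
There are 62 indicators.
For each fixed i, the pair (π(i), π(i+1)) is a uniformly random ordered pair of distinct values from {1, …, 63}; by symmetry P[π(i) < π(i+1)] = 1/2.
By linearity: E[X] = 62 · (1/2) = (63 − 1) · (1/2) = 31 ≈ 31.000000.

E[X] = 31 = 31.000000.


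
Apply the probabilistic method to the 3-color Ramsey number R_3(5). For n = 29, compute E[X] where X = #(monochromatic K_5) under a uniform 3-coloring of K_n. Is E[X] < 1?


E[X] = C(29, 5) · 3^{1 − 10} = 118755 · 3^{−9} = 118755/19683.
As a reduced fraction: E[X] = 13195/2187 ≈ 6.033.
Is E[X] < 1? NO.
Since E[X] ≥ 1, the first-moment bound is inconclusive at n = 29; it does NOT by itself certify R_3(5) > 29.

E[X] = 13195/2187 ≈ 6.033; E[X] ≥ 1; first-moment method inconclusive here.


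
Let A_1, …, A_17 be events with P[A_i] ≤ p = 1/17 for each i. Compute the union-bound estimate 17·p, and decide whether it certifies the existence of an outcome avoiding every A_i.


Union bound: P[∪_{i=1}^{17} A_i] ≤ Σ_i P[A_i] ≤ 17·p = 17·(1/17) = 1.
Numerically: 1 ≈ 1.000000.
Is 1 < 1? NO.
Since the bound 1 is ≥ 1, the union bound is uninformative here; it does NOT by itself certify existence.

17·p = 1 ≈ 1.000000; existence NOT certified by the union bound.


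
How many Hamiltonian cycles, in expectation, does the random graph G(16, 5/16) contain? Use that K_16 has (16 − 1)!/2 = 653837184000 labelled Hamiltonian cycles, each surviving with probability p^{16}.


K_16 has (16 − 1)!/2 = 653837184000 labelled Hamiltonian cycles.
For each such Hamiltonian cycle H, let X_H = 1 if all 16 edges of H are present in G. Then P[X_H = 1] = p^{16} = (5/16)^{16} = 152587890625/18446744073709551616.
By linearity: E[X] = Σ_H E[X_H] = 653837184000 · p^{16} = 653837184000 · 152587890625/18446744073709551616 = 97429332733154296875/18014398509481984.
Numerically: E[X] ≈ 5408.41.

E[X] = 653837184000 · (5/16)^{16} = 97429332733154296875/18014398509481984 ≈ 5408.41.


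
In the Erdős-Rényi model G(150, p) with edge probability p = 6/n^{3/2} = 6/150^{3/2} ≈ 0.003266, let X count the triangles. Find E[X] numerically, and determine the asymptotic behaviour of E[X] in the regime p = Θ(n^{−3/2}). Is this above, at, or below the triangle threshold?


Number of potential triangles: C(150, 3) = 551300.
Each occurs with probability p³ ≈ (0.003266)³ ≈ 3.4837187e-08.
By linearity: E[X] = C(150, 3)·p³ ≈ 551300 · 3.4837187e-08 ≈ 0.01921.
Since α = 3/2 > 1, p = c/n^{3/2} = o(1/n) is below the triangle threshold p ~ 1/n. Asymptotically E[X] ~ (c³/6)·n^{3(1−α)} = (6³/6)·n^{-1.5} → 0, so by Markov's inequality G has no triangles w.h.p.

E[X] ≈ 0.01921; in regime p = Θ(1/n^{3/2}) E[X] tends to 0 (below the triangle threshold p ~ 1/n).


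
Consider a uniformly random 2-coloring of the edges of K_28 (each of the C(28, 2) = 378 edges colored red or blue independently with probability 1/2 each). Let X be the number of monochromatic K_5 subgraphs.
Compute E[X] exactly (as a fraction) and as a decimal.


Let X = Σ_S X_S over the C(28, 5) = 98280 subsets S of size 5, where X_S = 1 if the K_5 on S is monochromatic.
For a fixed S, the K_5 on S has C(5, 2) = 10 edges. P[all 10 edges red] = (1/2)^10, and likewise for blue, so P[monochromatic] = 2·(1/2)^10 = 2^{1 − 10} = 1/512.
Summing: E[X] = C(28, 5) · 2^{1 − 10} = 98280 · 1/512 = 12285/64.
Numerically: E[X] ≈ 191.9531.

E[X] = C(28,5)·2^(1−C(5,2)) = 12285/64 ≈ 191.9531.


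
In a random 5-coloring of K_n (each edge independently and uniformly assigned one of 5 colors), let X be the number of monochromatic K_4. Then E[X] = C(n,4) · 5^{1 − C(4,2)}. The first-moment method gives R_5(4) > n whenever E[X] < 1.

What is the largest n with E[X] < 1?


We need C(n, 4) · 5^{1 − 6} < 1, i.e. C(n, 4) < 5^{6 − 1} = 3125.
Check values of n near the boundary:
  n = 14: C(14, 4) = 1001; 1001 < 3125? YES
  n = 15: C(15, 4) = 1365; 1365 < 3125? YES
  n = 16: C(16, 4) = 1820; 1820 < 3125? YES
  n = 17: C(17, 4) = 2380; 2380 < 3125? YES
  n = 18: C(18, 4) = 3060; 3060 < 3125? YES
  n = 19: C(19, 4) = 3876; 3876 < 3125? NO
  n = 20: C(20, 4) = 4845; 4845 < 3125? NO
  n = 21: C(21, 4) = 5985; 5985 < 3125? NO
The largest n with C(n, 4) < 3125 is n = 18 (where E[X] = 612/625 ≈ 0.979). Hence R_5(4) > 18, i.e. R_5(4) ≥ 19.

Largest n = 18; hence R_5(4) > 18.


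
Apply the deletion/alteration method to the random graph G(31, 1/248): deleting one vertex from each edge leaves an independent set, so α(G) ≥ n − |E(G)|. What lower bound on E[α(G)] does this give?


E[|E(G)|] = C(31, 2)·p = 465 · (1/248) = 15/8.
E[α(G)] ≥ n − E[|E(G)|] = 31 − 15/8 = 233/8.
Numerically: ≈ 29.1250.
(This is only a lower bound; the true E[α(G)] may be larger.)

E[α(G)] ≥ 233/8 ≈ 29.1250.


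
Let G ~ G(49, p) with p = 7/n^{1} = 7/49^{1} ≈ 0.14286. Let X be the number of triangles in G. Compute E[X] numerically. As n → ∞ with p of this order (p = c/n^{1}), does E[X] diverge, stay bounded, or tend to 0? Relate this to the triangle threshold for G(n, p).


Number of potential triangles: C(49, 3) = 18424.
Each occurs with probability p³ ≈ (0.14286)³ ≈ 2.9154519e-03.
By linearity: E[X] = C(49, 3)·p³ ≈ 18424 · 2.9154519e-03 ≈ 53.71429.
Here α = 1, so p = 7/n is exactly at the triangle threshold p ~ 1/n. Asymptotically E[X] → c³/6 = 7³/6 = 343/6 ≈ 57.16667, a bounded constant. In this regime the triangle count is asymptotically Poisson(c³/6).

E[X] ≈ 53.71429; in regime p = Θ(1/n^{1}) E[X] stays bounded (at the triangle threshold p ~ 1/n).


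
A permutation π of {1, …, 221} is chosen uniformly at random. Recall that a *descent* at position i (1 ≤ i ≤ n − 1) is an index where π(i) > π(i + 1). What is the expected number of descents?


Write X = Σ X_I over i = 1, …, 220, with X_I the indicator of one descent.
There are 220 indicators.
For each fixed i, the pair (π(i), π(i+1)) is a uniformly random ordered pair of distinct values from {1, …, 221}; by symmetry P[π(i) > π(i+1)] = 1/2.
By linearity: E[X] = 220 · (1/2) = (221 − 1) · (1/2) = 110 ≈ 110.0000.

E[X] = 110 = 110.0000.


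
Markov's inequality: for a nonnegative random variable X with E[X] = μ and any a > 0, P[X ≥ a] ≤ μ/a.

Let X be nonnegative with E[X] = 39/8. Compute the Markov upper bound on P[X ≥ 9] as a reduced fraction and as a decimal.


μ = E[X] = 39/8, a = 9.
Markov: P[X ≥ 9] ≤ μ/a = (39/8)/9 = 13/24.
Numerically: ≈ 0.541667.
(Since a = 9 > μ = 4.875000, the bound 13/24 is < 1 and informative.)

P[X ≥ 9] ≤ 13/24 ≈ 0.541667.


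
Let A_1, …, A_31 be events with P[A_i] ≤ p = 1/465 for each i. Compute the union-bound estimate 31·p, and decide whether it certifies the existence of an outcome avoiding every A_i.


Union bound: P[∪_{i=1}^{31} A_i] ≤ Σ_i P[A_i] ≤ 31·p = 31·(1/465) = 1/15.
Numerically: 1/15 ≈ 0.0666667.
Is 1/15 < 1? YES.
Since P[∪ A_i] ≤ 1/15 < 1, the complement has P[∩ A_i^c] ≥ 1 − 1/15 = 14/15 > 0, so some outcome avoids every A_i.

31·p = 1/15 ≈ 0.0666667; existence CERTIFIED by the union bound.


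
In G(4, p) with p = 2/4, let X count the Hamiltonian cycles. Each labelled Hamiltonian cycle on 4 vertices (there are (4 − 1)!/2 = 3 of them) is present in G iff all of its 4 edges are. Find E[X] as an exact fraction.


K_4 has (4 − 1)!/2 = 3 labelled Hamiltonian cycles.
For each such Hamiltonian cycle H, let X_H = 1 if all 4 edges of H are present in G. Then P[X_H = 1] = p^{4} = (1/2)^{4} = 1/16.
By linearity: E[X] = Σ_H E[X_H] = 3 · p^{4} = 3 · 1/16 = 3/16.
Numerically: E[X] ≈ 0.1875.

E[X] = 3 · (1/2)^{4} = 3/16 ≈ 0.1875.


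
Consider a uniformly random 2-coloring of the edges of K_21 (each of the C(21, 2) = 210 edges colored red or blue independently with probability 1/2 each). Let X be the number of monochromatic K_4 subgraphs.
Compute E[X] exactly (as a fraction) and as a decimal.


Let X = Σ_S X_S over the C(21, 4) = 5985 subsets S of size 4, where X_S = 1 if the K_4 on S is monochromatic.
For a fixed S, the K_4 on S has C(4, 2) = 6 edges. P[all 6 edges red] = (1/2)^6, and likewise for blue, so P[monochromatic] = 2·(1/2)^6 = 2^{1 − 6} = 1/32.
By linearity of expectation: E[X] = C(21, 4) · 2^{1 − 6} = 5985 · 1/32 = 5985/32.
Numerically: E[X] ≈ 187.031250.

E[X] = C(21,4)·2^(1−C(4,2)) = 5985/32 ≈ 187.031250.


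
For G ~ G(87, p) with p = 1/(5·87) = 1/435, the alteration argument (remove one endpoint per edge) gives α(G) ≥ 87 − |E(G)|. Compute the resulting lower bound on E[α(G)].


E[|E(G)|] = C(87, 2)·p = 3741 · (1/435) = 43/5.
E[α(G)] ≥ n − E[|E(G)|] = 87 − 43/5 = 392/5.
Numerically: ≈ 78.4000.
(This is only a lower bound; the true E[α(G)] may be larger.)

E[α(G)] ≥ 392/5 ≈ 78.4000.


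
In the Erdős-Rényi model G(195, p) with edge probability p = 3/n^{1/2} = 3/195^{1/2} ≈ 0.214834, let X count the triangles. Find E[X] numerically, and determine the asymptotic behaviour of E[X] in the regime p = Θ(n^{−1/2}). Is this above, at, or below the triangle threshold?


Number of potential triangles: C(195, 3) = 1216865.
Each occurs with probability p³ ≈ (0.214834)³ ≈ 9.91543672e-03.
By linearity: E[X] = C(195, 3)·p³ ≈ 1216865 · 9.91543672e-03 ≈ 12065.747901.
Since α = 1/2 < 1, p = c/n^{1/2} ≫ 1/n is above the triangle threshold p ~ 1/n. Asymptotically E[X] ~ (c³/6)·n^{3(1−α)} = (3³/6)·n^{1.5} → ∞; triangles are abundant w.h.p.

E[X] ≈ 12065.747901; in regime p = Θ(1/n^{1/2}) E[X] diverges (above the triangle threshold p ~ 1/n).


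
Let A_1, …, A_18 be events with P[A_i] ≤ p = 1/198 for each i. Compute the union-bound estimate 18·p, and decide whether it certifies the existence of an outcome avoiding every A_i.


Union bound: P[∪_{i=1}^{18} A_i] ≤ Σ_i P[A_i] ≤ 18·p = 18·(1/198) = 1/11.
Numerically: 1/11 ≈ 0.091.
Is 1/11 < 1? YES.
Since P[∪ A_i] ≤ 1/11 < 1, the complement has P[∩ A_i^c] ≥ 1 − 1/11 = 10/11 > 0, so some outcome avoids every A_i.

18·p = 1/11 ≈ 0.091; existence CERTIFIED by the union bound.


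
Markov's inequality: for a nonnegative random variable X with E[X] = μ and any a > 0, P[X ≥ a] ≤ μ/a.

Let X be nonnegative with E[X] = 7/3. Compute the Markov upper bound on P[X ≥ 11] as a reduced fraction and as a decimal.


μ = E[X] = 7/3, a = 11.
Markov: P[X ≥ 11] ≤ μ/a = (7/3)/11 = 7/33.
Numerically: ≈ 0.212121.
(Since a = 11 > μ = 2.333333, the bound 7/33 is < 1 and informative.)

P[X ≥ 11] ≤ 7/33 ≈ 0.212121.


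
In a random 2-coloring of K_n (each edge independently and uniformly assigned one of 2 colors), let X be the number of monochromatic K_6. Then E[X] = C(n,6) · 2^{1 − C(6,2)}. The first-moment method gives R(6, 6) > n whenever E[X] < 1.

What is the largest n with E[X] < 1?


We need C(n, 6) · 2^{1 − 15} < 1, i.e. C(n, 6) < 2^{15 − 1} = 16384.
Check values of n near the boundary:
  n = 12: C(12, 6) = 924; 924 < 16384? YES
  n = 13: C(13, 6) = 1716; 1716 < 16384? YES
  n = 14: C(14, 6) = 3003; 3003 < 16384? YES
  n = 15: C(15, 6) = 5005; 5005 < 16384? YES
  n = 16: C(16, 6) = 8008; 8008 < 16384? YES
  n = 17: C(17, 6) = 12376; 12376 < 16384? YES
  n = 18: C(18, 6) = 18564; 18564 < 16384? NO
The largest n with C(n, 6) < 16384 is n = 17 (where E[X] = 1547/2048 ≈ 0.7554). Hence R(6, 6) > 17, i.e. R(6, 6) ≥ 18.

Largest n = 17; hence R(6, 6) > 17.


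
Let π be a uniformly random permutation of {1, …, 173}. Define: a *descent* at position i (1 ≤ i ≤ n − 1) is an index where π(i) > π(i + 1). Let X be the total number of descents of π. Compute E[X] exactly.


Write X = Σ X_I over i = 1, …, 172, with X_I the indicator of one descent.
There are 172 indicators.
For each fixed i, the pair (π(i), π(i+1)) is a uniformly random ordered pair of distinct values from {1, …, 173}; by symmetry P[π(i) > π(i+1)] = 1/2.
By linearity: E[X] = 172 · (1/2) = (173 − 1) · (1/2) = 86 ≈ 86.000.

E[X] = 86 = 86.000.


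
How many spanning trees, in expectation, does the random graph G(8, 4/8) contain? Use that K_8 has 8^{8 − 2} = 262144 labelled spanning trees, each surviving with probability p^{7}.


K_8 has 8^{8 − 2} = 262144 labelled spanning trees.
For each such spanning tree H, let X_H = 1 if all 7 edges of H are present in G. Then P[X_H = 1] = p^{7} = (1/2)^{7} = 1/128.
Summing the indicators: E[X] = Σ_H E[X_H] = 262144 · p^{7} = 262144 · 1/128 = 2048.
Numerically: E[X] ≈ 2048.

E[X] = 262144 · (1/2)^{7} = 2048 ≈ 2048.
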